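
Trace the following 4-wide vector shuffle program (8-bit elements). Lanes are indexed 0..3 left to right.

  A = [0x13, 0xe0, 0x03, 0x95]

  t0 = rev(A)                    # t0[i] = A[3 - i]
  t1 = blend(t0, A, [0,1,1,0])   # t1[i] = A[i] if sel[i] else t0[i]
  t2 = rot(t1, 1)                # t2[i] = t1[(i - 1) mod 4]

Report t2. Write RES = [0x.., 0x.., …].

t0 = [0x95, 0x03, 0xe0, 0x13]
t1 = [0x95, 0xe0, 0x03, 0x13]
t2 = [0x13, 0x95, 0xe0, 0x03]

RES = [ 0x13  0x95  0xe0  0x03 ]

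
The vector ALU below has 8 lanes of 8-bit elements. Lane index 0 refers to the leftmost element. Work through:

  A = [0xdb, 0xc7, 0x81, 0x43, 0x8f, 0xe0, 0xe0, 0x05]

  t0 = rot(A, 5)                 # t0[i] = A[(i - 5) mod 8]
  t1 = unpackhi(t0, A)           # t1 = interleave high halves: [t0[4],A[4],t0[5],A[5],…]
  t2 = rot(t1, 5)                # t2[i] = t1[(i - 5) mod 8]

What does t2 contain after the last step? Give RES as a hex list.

RES = [0xe0, 0xc7, 0xe0, 0x81, 0x05, 0x05, 0x8f, 0xdb]

t0 = [0x43, 0x8f, 0xe0, 0xe0, 0x05, 0xdb, 0xc7, 0x81]
t1 = [0x05, 0x8f, 0xdb, 0xe0, 0xc7, 0xe0, 0x81, 0x05]
t2 = [0xe0, 0xc7, 0xe0, 0x81, 0x05, 0x05, 0x8f, 0xdb]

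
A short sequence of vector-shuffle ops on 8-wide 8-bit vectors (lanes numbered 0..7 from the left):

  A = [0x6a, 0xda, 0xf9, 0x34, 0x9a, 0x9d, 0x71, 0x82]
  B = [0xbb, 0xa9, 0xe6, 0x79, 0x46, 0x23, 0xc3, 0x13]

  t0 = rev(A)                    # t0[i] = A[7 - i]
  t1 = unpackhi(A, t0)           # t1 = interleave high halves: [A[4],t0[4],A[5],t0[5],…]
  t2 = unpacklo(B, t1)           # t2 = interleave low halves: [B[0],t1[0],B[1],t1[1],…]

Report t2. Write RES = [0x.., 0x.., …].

t0 = [0x82, 0x71, 0x9d, 0x9a, 0x34, 0xf9, 0xda, 0x6a]
t1 = [0x9a, 0x34, 0x9d, 0xf9, 0x71, 0xda, 0x82, 0x6a]
t2 = [0xbb, 0x9a, 0xa9, 0x34, 0xe6, 0x9d, 0x79, 0xf9]

RES = [ 0xbb  0x9a  0xa9  0x34  0xe6  0x9d  0x79  0xf9 ]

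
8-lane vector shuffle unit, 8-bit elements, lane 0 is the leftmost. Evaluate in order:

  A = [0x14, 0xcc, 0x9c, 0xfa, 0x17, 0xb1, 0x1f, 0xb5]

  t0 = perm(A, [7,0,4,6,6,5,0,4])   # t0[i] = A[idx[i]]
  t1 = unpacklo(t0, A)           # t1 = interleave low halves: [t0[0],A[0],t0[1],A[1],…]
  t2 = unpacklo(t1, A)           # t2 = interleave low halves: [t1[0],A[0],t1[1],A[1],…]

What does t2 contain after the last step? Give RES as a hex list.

t0 = [0xb5, 0x14, 0x17, 0x1f, 0x1f, 0xb1, 0x14, 0x17]
t1 = [0xb5, 0x14, 0x14, 0xcc, 0x17, 0x9c, 0x1f, 0xfa]
t2 = [0xb5, 0x14, 0x14, 0xcc, 0x14, 0x9c, 0xcc, 0xfa]

RES = [ 0xb5  0x14  0x14  0xcc  0x14  0x9c  0xcc  0xfa ]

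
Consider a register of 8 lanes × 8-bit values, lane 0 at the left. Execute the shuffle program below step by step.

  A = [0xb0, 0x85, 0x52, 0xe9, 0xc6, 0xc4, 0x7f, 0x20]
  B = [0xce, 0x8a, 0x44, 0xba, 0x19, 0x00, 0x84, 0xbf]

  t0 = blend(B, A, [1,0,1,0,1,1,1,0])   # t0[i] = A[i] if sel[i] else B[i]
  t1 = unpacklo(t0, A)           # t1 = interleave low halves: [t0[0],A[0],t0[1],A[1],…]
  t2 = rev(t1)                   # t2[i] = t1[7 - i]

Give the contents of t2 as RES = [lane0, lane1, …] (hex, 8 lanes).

RES = [0xe9, 0xba, 0x52, 0x52, 0x85, 0x8a, 0xb0, 0xb0]

t0 = [0xb0, 0x8a, 0x52, 0xba, 0xc6, 0xc4, 0x7f, 0xbf]
t1 = [0xb0, 0xb0, 0x8a, 0x85, 0x52, 0x52, 0xba, 0xe9]
t2 = [0xe9, 0xba, 0x52, 0x52, 0x85, 0x8a, 0xb0, 0xb0]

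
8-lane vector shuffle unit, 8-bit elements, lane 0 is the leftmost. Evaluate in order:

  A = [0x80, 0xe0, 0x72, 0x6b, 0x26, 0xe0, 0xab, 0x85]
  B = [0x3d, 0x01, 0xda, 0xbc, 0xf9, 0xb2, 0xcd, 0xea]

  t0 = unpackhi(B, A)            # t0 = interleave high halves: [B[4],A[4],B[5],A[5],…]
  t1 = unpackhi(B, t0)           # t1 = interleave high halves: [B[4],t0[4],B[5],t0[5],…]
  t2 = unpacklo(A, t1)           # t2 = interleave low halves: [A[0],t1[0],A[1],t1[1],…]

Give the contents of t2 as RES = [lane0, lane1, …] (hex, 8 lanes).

  t0: f9 26 b2 e0 cd ab ea 85
  t1: f9 cd b2 ab cd ea ea 85
  t2: 80 f9 e0 cd 72 b2 6b ab

RES = [0x80, 0xf9, 0xe0, 0xcd, 0x72, 0xb2, 0x6b, 0xab]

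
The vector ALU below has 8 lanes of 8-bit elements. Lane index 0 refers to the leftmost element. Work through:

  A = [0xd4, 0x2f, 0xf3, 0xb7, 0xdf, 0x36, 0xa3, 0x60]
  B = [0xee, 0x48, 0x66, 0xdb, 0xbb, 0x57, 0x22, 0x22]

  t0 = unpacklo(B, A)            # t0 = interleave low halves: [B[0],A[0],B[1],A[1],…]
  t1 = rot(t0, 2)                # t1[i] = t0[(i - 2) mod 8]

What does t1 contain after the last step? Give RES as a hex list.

RES = [ 0xdb  0xb7  0xee  0xd4  0x48  0x2f  0x66  0xf3 ]

t0 = [0xee, 0xd4, 0x48, 0x2f, 0x66, 0xf3, 0xdb, 0xb7]
t1 = [0xdb, 0xb7, 0xee, 0xd4, 0x48, 0x2f, 0x66, 0xf3]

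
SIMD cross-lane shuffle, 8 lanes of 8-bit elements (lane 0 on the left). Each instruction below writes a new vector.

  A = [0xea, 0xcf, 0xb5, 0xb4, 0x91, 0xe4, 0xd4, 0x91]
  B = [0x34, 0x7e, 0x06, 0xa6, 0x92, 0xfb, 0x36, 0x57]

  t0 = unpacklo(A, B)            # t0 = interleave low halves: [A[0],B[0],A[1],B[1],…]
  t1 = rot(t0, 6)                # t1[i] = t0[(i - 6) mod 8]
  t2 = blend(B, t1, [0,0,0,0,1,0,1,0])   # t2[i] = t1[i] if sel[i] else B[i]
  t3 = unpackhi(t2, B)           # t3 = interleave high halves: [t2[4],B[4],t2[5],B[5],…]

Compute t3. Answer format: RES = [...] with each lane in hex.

RES = [0xb4, 0x92, 0xfb, 0xfb, 0xea, 0x36, 0x57, 0x57]

→ t0 |ea|34|cf|7e|b5|06|b4|a6|
→ t1 |cf|7e|b5|06|b4|a6|ea|34|
→ t2 |34|7e|06|a6|b4|fb|ea|57|
→ t3 |b4|92|fb|fb|ea|36|57|57|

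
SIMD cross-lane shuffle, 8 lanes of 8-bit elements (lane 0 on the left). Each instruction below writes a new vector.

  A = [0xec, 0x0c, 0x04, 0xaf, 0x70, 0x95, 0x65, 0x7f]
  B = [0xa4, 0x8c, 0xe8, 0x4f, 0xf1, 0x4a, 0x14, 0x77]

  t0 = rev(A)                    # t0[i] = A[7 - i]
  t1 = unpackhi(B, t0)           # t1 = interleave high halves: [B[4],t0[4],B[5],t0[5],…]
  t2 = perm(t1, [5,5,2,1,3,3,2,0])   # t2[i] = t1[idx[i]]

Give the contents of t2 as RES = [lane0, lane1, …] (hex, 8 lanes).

RES = [ 0x0c  0x0c  0x4a  0xaf  0x04  0x04  0x4a  0xf1 ]

t0 = [0x7f, 0x65, 0x95, 0x70, 0xaf, 0x04, 0x0c, 0xec]
t1 = [0xf1, 0xaf, 0x4a, 0x04, 0x14, 0x0c, 0x77, 0xec]
t2 = [0x0c, 0x0c, 0x4a, 0xaf, 0x04, 0x04, 0x4a, 0xf1]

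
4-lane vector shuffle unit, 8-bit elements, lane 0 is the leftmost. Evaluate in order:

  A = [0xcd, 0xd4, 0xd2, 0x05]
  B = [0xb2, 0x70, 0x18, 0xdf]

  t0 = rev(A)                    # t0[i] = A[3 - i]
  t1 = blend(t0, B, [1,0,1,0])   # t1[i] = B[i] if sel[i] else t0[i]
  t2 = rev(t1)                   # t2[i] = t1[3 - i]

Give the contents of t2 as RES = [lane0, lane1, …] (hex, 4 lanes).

t0 = [0x05, 0xd2, 0xd4, 0xcd]
t1 = [0xb2, 0xd2, 0x18, 0xcd]
t2 = [0xcd, 0x18, 0xd2, 0xb2]

RES = [ 0xcd  0x18  0xd2  0xb2 ]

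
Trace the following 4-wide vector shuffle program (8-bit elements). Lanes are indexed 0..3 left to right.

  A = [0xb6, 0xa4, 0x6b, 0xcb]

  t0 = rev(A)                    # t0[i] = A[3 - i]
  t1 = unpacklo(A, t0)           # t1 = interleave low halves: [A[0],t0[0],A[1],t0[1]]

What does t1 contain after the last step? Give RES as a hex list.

  t0: cb 6b a4 b6
  t1: b6 cb a4 6b

RES = [ 0xb6  0xcb  0xa4  0x6b ]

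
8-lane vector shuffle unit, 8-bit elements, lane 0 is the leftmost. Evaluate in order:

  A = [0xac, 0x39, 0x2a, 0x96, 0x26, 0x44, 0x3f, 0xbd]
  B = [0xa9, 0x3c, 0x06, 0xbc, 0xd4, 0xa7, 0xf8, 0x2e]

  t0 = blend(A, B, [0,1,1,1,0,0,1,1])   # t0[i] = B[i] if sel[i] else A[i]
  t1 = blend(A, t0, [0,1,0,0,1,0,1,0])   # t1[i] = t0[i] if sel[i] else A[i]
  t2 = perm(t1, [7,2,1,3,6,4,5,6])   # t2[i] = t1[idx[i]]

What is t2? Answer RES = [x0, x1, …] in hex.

RES = [0xbd, 0x2a, 0x3c, 0x96, 0xf8, 0x26, 0x44, 0xf8]

→ t0 |ac|3c|06|bc|26|44|f8|2e|
→ t1 |ac|3c|2a|96|26|44|f8|bd|
→ t2 |bd|2a|3c|96|f8|26|44|f8|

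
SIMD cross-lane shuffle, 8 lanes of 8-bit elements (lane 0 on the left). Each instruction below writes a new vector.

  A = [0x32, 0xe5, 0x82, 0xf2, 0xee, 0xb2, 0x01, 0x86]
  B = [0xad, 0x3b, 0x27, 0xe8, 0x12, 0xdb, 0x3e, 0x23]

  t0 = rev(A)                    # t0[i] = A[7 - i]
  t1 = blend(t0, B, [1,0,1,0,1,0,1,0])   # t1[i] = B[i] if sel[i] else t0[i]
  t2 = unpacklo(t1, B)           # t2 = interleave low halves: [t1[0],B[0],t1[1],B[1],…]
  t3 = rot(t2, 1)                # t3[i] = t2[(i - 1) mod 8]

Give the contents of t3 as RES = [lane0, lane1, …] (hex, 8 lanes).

t0 = [0x86, 0x01, 0xb2, 0xee, 0xf2, 0x82, 0xe5, 0x32]
t1 = [0xad, 0x01, 0x27, 0xee, 0x12, 0x82, 0x3e, 0x32]
t2 = [0xad, 0xad, 0x01, 0x3b, 0x27, 0x27, 0xee, 0xe8]
t3 = [0xe8, 0xad, 0xad, 0x01, 0x3b, 0x27, 0x27, 0xee]

RES = [0xe8, 0xad, 0xad, 0x01, 0x3b, 0x27, 0x27, 0xee]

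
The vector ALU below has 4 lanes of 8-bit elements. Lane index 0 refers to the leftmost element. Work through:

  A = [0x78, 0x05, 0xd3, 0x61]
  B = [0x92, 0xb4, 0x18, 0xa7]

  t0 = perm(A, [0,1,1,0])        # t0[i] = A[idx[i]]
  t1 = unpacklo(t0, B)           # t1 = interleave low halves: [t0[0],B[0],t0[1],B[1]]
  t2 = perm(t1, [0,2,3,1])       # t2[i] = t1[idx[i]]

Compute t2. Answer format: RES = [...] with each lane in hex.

RES = [0x78, 0x05, 0xb4, 0x92]

t0 = [0x78, 0x05, 0x05, 0x78]
t1 = [0x78, 0x92, 0x05, 0xb4]
t2 = [0x78, 0x05, 0xb4, 0x92]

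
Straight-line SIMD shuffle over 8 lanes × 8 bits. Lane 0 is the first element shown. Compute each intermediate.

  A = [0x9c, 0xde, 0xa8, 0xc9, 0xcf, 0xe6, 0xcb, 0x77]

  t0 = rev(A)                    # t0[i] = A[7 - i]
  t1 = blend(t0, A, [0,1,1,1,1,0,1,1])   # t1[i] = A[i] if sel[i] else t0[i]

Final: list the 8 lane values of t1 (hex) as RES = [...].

t0 = [0x77, 0xcb, 0xe6, 0xcf, 0xc9, 0xa8, 0xde, 0x9c]
t1 = [0x77, 0xde, 0xa8, 0xc9, 0xcf, 0xa8, 0xcb, 0x77]

RES = [0x77, 0xde, 0xa8, 0xc9, 0xcf, 0xa8, 0xcb, 0x77]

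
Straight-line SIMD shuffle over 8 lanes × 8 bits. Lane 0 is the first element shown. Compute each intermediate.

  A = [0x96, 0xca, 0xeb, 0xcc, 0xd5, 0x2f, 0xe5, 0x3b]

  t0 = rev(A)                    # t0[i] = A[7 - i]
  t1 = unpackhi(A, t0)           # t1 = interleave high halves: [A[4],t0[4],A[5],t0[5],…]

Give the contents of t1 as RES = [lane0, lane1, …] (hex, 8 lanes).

t0 = [0x3b, 0xe5, 0x2f, 0xd5, 0xcc, 0xeb, 0xca, 0x96]
t1 = [0xd5, 0xcc, 0x2f, 0xeb, 0xe5, 0xca, 0x3b, 0x96]

RES = [ 0xd5  0xcc  0x2f  0xeb  0xe5  0xca  0x3b  0x96 ]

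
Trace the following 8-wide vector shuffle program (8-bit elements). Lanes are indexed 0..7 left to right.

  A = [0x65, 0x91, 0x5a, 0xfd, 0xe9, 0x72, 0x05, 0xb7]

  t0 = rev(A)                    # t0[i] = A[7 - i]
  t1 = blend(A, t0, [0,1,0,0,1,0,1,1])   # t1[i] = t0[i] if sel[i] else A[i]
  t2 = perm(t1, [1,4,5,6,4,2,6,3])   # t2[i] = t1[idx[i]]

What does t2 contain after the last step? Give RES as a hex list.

  t0: b7 05 72 e9 fd 5a 91 65
  t1: 65 05 5a fd fd 72 91 65
  t2: 05 fd 72 91 fd 5a 91 fd

RES = [ 0x05  0xfd  0x72  0x91  0xfd  0x5a  0x91  0xfd ]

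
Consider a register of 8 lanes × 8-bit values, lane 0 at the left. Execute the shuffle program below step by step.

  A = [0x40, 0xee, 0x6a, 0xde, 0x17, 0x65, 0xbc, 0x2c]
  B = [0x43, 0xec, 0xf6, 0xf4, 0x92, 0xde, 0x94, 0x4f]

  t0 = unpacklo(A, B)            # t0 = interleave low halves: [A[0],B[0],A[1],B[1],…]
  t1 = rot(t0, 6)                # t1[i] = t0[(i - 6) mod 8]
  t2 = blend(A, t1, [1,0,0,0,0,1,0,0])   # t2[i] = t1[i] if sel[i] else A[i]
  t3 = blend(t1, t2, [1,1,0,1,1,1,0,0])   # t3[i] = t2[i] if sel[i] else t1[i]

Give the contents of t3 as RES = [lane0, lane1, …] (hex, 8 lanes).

RES = [ 0xee  0xee  0x6a  0xde  0x17  0xf4  0x40  0x43 ]

→ t0 |40|43|ee|ec|6a|f6|de|f4|
→ t1 |ee|ec|6a|f6|de|f4|40|43|
→ t2 |ee|ee|6a|de|17|f4|bc|2c|
→ t3 |ee|ee|6a|de|17|f4|40|43|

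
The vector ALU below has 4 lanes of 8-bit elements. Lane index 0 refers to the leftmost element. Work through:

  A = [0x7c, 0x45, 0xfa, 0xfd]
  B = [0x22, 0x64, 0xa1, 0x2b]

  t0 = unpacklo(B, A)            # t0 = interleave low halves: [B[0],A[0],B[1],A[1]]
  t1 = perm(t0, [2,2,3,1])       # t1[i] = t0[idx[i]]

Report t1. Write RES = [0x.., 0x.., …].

t0 = [0x22, 0x7c, 0x64, 0x45]
t1 = [0x64, 0x64, 0x45, 0x7c]

RES = [0x64, 0x64, 0x45, 0x7c]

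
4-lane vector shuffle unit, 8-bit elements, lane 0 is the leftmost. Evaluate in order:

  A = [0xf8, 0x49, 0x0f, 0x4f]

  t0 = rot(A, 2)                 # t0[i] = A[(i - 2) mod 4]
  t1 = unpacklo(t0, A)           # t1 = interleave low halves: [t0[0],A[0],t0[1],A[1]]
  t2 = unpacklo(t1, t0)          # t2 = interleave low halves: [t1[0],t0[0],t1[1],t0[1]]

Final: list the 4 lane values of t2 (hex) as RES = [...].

→ t0 |0f|4f|f8|49|
→ t1 |0f|f8|4f|49|
→ t2 |0f|0f|f8|4f|

RES = [0x0f, 0x0f, 0xf8, 0x4f]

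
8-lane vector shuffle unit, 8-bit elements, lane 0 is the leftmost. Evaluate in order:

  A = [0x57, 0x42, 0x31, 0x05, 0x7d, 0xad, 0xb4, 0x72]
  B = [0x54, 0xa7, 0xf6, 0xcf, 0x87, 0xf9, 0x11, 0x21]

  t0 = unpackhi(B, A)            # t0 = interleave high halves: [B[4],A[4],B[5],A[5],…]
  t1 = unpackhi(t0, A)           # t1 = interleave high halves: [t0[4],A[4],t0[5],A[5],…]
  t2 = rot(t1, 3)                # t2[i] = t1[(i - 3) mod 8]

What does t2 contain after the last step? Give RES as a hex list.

t0 = [0x87, 0x7d, 0xf9, 0xad, 0x11, 0xb4, 0x21, 0x72]
t1 = [0x11, 0x7d, 0xb4, 0xad, 0x21, 0xb4, 0x72, 0x72]
t2 = [0xb4, 0x72, 0x72, 0x11, 0x7d, 0xb4, 0xad, 0x21]

RES = [ 0xb4  0x72  0x72  0x11  0x7d  0xb4  0xad  0x21 ]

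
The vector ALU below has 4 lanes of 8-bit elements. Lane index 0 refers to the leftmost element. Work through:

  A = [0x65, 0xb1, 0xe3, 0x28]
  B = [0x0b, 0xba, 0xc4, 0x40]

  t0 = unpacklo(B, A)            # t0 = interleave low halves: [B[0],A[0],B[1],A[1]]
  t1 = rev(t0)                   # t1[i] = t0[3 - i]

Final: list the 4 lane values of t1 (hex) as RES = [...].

RES = [ 0xb1  0xba  0x65  0x0b ]

t0 = [0x0b, 0x65, 0xba, 0xb1]
t1 = [0xb1, 0xba, 0x65, 0x0b]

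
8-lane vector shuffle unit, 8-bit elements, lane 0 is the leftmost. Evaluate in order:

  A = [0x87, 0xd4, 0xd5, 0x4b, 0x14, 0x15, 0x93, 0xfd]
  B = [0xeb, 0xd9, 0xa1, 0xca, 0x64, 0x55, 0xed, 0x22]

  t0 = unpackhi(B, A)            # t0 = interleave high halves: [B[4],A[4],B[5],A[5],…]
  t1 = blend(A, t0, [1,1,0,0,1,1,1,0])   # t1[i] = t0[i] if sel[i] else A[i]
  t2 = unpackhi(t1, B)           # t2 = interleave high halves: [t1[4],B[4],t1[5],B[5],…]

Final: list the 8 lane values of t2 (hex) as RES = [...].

  t0: 64 14 55 15 ed 93 22 fd
  t1: 64 14 d5 4b ed 93 22 fd
  t2: ed 64 93 55 22 ed fd 22

RES = [ 0xed  0x64  0x93  0x55  0x22  0xed  0xfd  0x22 ]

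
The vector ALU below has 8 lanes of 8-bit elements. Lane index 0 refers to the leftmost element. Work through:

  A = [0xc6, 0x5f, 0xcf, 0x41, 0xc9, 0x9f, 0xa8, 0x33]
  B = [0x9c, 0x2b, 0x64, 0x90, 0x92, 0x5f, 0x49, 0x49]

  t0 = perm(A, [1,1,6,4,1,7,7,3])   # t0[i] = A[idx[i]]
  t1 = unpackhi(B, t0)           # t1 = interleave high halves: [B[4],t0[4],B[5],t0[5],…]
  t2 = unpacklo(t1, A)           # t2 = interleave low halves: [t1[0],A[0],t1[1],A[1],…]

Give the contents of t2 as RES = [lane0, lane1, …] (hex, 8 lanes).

RES = [ 0x92  0xc6  0x5f  0x5f  0x5f  0xcf  0x33  0x41 ]

→ t0 |5f|5f|a8|c9|5f|33|33|41|
→ t1 |92|5f|5f|33|49|33|49|41|
→ t2 |92|c6|5f|5f|5f|cf|33|41|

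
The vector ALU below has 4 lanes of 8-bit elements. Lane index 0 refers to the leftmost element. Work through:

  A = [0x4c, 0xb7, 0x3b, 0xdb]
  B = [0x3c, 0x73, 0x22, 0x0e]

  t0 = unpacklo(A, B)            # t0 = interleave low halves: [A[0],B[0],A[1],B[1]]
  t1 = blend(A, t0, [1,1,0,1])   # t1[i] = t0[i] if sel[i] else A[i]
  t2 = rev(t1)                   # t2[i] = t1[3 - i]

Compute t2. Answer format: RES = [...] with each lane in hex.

RES = [ 0x73  0x3b  0x3c  0x4c ]

  t0: 4c 3c b7 73
  t1: 4c 3c 3b 73
  t2: 73 3b 3c 4c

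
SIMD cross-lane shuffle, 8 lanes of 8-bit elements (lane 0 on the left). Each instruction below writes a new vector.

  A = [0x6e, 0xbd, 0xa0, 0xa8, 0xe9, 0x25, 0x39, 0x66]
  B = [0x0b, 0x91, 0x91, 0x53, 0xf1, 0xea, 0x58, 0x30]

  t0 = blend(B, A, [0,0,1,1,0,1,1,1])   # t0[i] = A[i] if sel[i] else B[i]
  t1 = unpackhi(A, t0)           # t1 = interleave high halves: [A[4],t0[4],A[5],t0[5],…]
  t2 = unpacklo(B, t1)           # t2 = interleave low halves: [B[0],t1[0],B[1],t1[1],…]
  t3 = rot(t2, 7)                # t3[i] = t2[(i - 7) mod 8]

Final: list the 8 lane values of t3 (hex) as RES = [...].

→ t0 |0b|91|a0|a8|f1|25|39|66|
→ t1 |e9|f1|25|25|39|39|66|66|
→ t2 |0b|e9|91|f1|91|25|53|25|
→ t3 |e9|91|f1|91|25|53|25|0b|

RES = [0xe9, 0x91, 0xf1, 0x91, 0x25, 0x53, 0x25, 0x0b]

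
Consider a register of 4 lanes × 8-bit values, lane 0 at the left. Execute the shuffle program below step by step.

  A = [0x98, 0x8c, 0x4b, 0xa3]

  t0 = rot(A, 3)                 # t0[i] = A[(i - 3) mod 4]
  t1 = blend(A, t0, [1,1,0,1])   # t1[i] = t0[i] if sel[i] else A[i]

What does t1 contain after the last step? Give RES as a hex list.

t0 = [0x8c, 0x4b, 0xa3, 0x98]
t1 = [0x8c, 0x4b, 0x4b, 0x98]

RES = [ 0x8c  0x4b  0x4b  0x98 ]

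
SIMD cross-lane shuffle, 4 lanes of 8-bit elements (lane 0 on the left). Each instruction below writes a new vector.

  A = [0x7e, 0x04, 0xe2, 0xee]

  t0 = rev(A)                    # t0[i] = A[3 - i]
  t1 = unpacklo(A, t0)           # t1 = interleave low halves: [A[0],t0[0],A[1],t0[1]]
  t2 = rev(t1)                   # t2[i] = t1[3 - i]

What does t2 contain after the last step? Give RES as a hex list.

RES = [ 0xe2  0x04  0xee  0x7e ]

→ t0 |ee|e2|04|7e|
→ t1 |7e|ee|04|e2|
→ t2 |e2|04|ee|7e|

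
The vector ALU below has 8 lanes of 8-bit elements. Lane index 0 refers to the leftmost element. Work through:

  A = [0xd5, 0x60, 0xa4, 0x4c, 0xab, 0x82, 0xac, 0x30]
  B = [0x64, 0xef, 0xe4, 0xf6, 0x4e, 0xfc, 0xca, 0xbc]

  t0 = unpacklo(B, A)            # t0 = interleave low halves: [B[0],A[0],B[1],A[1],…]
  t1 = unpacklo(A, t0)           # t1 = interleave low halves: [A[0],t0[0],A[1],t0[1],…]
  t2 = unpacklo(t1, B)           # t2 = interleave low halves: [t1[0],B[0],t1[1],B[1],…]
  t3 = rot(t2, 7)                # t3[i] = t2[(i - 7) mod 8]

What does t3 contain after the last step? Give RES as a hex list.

RES = [ 0x64  0x64  0xef  0x60  0xe4  0xd5  0xf6  0xd5 ]

  t0: 64 d5 ef 60 e4 a4 f6 4c
  t1: d5 64 60 d5 a4 ef 4c 60
  t2: d5 64 64 ef 60 e4 d5 f6
  t3: 64 64 ef 60 e4 d5 f6 d5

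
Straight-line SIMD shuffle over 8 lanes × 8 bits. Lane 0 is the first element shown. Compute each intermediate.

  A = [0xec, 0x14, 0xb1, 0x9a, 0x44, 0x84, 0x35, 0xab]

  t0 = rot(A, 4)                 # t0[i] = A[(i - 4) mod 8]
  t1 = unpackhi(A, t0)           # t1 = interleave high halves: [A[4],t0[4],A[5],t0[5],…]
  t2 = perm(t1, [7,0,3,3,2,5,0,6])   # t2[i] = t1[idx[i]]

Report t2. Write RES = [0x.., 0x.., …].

  t0: 44 84 35 ab ec 14 b1 9a
  t1: 44 ec 84 14 35 b1 ab 9a
  t2: 9a 44 14 14 84 b1 44 ab

RES = [ 0x9a  0x44  0x14  0x14  0x84  0xb1  0x44  0xab ]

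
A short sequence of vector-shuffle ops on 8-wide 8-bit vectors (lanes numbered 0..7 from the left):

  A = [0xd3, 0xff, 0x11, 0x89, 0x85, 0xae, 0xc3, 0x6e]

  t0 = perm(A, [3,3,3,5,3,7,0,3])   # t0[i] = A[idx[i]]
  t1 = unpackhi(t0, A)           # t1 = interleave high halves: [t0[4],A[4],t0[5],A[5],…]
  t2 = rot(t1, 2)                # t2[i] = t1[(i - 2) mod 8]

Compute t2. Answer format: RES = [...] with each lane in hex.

t0 = [0x89, 0x89, 0x89, 0xae, 0x89, 0x6e, 0xd3, 0x89]
t1 = [0x89, 0x85, 0x6e, 0xae, 0xd3, 0xc3, 0x89, 0x6e]
t2 = [0x89, 0x6e, 0x89, 0x85, 0x6e, 0xae, 0xd3, 0xc3]

RES = [0x89, 0x6e, 0x89, 0x85, 0x6e, 0xae, 0xd3, 0xc3]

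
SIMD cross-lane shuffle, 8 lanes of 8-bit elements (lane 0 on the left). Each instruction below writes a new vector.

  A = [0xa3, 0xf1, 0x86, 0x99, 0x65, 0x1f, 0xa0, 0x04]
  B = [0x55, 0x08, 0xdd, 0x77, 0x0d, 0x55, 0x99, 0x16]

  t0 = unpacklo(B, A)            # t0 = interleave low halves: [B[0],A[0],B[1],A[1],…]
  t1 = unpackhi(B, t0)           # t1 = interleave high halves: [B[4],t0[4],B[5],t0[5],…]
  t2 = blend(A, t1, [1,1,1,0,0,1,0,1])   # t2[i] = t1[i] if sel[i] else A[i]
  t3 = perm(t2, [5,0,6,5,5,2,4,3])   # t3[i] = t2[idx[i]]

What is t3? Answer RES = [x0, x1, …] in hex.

RES = [ 0x77  0x0d  0xa0  0x77  0x77  0x55  0x65  0x99 ]

→ t0 |55|a3|08|f1|dd|86|77|99|
→ t1 |0d|dd|55|86|99|77|16|99|
→ t2 |0d|dd|55|99|65|77|a0|99|
→ t3 |77|0d|a0|77|77|55|65|99|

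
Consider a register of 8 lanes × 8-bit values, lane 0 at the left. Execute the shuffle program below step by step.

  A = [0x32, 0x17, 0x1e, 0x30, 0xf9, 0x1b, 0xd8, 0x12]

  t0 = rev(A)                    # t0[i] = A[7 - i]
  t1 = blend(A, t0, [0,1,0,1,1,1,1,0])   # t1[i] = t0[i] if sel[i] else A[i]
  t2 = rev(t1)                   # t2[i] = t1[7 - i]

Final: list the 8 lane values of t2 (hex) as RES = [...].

RES = [0x12, 0x17, 0x1e, 0x30, 0xf9, 0x1e, 0xd8, 0x32]

→ t0 |12|d8|1b|f9|30|1e|17|32|
→ t1 |32|d8|1e|f9|30|1e|17|12|
→ t2 |12|17|1e|30|f9|1e|d8|32|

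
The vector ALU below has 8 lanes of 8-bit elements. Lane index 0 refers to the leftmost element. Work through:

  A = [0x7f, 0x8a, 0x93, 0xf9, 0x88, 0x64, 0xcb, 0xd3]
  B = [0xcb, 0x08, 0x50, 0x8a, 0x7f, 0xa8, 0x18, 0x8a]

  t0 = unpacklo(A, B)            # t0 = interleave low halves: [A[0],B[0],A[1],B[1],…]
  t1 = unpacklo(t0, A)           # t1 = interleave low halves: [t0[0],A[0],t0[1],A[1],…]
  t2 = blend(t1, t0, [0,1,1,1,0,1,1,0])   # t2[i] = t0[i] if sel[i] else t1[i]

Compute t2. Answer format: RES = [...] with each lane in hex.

RES = [ 0x7f  0xcb  0x8a  0x08  0x8a  0x50  0xf9  0xf9 ]

t0 = [0x7f, 0xcb, 0x8a, 0x08, 0x93, 0x50, 0xf9, 0x8a]
t1 = [0x7f, 0x7f, 0xcb, 0x8a, 0x8a, 0x93, 0x08, 0xf9]
t2 = [0x7f, 0xcb, 0x8a, 0x08, 0x8a, 0x50, 0xf9, 0xf9]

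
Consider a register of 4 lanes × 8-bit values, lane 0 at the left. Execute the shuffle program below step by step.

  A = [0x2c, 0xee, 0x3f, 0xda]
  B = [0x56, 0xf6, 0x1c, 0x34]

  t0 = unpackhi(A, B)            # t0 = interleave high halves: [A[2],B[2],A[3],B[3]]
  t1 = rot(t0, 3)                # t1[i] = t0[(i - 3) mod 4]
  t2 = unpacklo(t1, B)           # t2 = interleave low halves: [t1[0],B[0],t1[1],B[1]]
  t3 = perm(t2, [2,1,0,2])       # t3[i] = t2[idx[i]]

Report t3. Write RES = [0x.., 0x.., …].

RES = [0xda, 0x56, 0x1c, 0xda]

t0 = [0x3f, 0x1c, 0xda, 0x34]
t1 = [0x1c, 0xda, 0x34, 0x3f]
t2 = [0x1c, 0x56, 0xda, 0xf6]
t3 = [0xda, 0x56, 0x1c, 0xda]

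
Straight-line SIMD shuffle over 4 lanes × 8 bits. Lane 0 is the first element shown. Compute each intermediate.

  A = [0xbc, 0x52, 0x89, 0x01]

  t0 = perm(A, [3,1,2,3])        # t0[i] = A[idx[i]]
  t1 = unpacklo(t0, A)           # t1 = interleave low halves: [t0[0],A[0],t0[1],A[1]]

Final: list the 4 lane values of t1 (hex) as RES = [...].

RES = [ 0x01  0xbc  0x52  0x52 ]

t0 = [0x01, 0x52, 0x89, 0x01]
t1 = [0x01, 0xbc, 0x52, 0x52]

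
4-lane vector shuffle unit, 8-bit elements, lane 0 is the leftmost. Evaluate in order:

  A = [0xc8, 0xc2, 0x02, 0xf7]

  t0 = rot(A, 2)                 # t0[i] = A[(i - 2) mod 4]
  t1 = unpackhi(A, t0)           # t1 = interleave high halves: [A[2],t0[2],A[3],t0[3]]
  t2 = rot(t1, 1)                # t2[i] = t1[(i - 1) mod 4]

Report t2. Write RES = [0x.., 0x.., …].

RES = [ 0xc2  0x02  0xc8  0xf7 ]

  t0: 02 f7 c8 c2
  t1: 02 c8 f7 c2
  t2: c2 02 c8 f7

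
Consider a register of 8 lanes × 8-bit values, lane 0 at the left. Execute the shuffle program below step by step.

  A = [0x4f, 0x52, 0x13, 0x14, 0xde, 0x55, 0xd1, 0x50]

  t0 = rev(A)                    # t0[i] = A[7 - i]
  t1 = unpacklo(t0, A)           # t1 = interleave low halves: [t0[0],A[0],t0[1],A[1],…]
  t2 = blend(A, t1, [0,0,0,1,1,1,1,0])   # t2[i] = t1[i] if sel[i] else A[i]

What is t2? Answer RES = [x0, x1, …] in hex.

RES = [ 0x4f  0x52  0x13  0x52  0x55  0x13  0xde  0x50 ]

→ t0 |50|d1|55|de|14|13|52|4f|
→ t1 |50|4f|d1|52|55|13|de|14|
→ t2 |4f|52|13|52|55|13|de|50|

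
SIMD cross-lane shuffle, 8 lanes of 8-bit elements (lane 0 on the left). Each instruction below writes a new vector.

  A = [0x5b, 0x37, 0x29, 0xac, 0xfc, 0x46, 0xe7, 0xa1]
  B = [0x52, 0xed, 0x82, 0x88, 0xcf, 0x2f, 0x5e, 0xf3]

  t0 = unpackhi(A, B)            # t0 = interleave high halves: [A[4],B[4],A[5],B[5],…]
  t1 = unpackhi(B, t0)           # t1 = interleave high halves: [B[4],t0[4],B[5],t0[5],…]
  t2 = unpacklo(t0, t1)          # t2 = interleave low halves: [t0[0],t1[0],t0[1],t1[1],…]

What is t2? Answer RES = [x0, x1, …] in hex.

RES = [0xfc, 0xcf, 0xcf, 0xe7, 0x46, 0x2f, 0x2f, 0x5e]

→ t0 |fc|cf|46|2f|e7|5e|a1|f3|
→ t1 |cf|e7|2f|5e|5e|a1|f3|f3|
→ t2 |fc|cf|cf|e7|46|2f|2f|5e|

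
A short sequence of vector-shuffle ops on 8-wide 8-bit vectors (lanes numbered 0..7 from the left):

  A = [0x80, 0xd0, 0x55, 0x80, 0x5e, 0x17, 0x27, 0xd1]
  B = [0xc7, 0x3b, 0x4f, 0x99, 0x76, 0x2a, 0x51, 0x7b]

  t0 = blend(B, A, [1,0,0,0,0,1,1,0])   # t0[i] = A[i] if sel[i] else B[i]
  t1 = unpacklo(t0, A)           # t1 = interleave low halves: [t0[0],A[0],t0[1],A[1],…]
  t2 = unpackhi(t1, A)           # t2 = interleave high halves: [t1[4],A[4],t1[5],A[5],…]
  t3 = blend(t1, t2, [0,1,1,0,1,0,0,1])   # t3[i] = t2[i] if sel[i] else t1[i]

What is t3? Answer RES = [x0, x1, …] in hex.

→ t0 |80|3b|4f|99|76|17|27|7b|
→ t1 |80|80|3b|d0|4f|55|99|80|
→ t2 |4f|5e|55|17|99|27|80|d1|
→ t3 |80|5e|55|d0|99|55|99|d1|

RES = [0x80, 0x5e, 0x55, 0xd0, 0x99, 0x55, 0x99, 0xd1]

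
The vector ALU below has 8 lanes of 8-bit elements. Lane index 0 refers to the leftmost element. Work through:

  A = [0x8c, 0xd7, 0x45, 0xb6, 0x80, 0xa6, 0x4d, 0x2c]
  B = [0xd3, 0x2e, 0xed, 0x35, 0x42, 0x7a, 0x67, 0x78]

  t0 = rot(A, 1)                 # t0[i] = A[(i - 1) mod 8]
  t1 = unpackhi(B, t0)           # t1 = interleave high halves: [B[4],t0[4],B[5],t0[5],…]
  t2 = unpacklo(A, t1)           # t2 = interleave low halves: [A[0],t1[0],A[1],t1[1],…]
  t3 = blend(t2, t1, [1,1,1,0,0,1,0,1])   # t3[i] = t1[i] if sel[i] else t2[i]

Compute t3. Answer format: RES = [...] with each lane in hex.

→ t0 |2c|8c|d7|45|b6|80|a6|4d|
→ t1 |42|b6|7a|80|67|a6|78|4d|
→ t2 |8c|42|d7|b6|45|7a|b6|80|
→ t3 |42|b6|7a|b6|45|a6|b6|4d|

RES = [0x42, 0xb6, 0x7a, 0xb6, 0x45, 0xa6, 0xb6, 0x4d]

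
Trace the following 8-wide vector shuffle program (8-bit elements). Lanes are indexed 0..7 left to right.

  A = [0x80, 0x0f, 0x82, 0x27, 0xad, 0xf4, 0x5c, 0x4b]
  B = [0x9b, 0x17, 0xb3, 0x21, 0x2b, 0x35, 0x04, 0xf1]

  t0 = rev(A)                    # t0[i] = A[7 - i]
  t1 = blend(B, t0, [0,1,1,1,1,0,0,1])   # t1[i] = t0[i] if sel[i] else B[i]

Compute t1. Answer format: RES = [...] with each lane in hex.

RES = [0x9b, 0x5c, 0xf4, 0xad, 0x27, 0x35, 0x04, 0x80]

  t0: 4b 5c f4 ad 27 82 0f 80
  t1: 9b 5c f4 ad 27 35 04 80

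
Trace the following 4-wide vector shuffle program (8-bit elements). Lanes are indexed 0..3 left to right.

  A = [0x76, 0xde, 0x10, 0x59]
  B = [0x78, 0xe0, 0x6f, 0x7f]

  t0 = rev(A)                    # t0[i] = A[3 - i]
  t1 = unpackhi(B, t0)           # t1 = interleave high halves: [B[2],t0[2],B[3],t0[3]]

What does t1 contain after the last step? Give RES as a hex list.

  t0: 59 10 de 76
  t1: 6f de 7f 76

RES = [0x6f, 0xde, 0x7f, 0x76]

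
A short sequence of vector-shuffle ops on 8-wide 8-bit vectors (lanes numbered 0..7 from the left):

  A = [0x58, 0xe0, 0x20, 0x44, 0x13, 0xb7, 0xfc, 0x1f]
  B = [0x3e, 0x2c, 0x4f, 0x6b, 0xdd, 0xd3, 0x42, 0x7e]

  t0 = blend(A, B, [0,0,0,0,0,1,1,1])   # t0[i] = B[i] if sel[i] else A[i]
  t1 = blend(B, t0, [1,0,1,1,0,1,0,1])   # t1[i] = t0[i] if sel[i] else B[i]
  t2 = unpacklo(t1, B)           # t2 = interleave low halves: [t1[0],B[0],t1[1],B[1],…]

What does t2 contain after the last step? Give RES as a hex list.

t0 = [0x58, 0xe0, 0x20, 0x44, 0x13, 0xd3, 0x42, 0x7e]
t1 = [0x58, 0x2c, 0x20, 0x44, 0xdd, 0xd3, 0x42, 0x7e]
t2 = [0x58, 0x3e, 0x2c, 0x2c, 0x20, 0x4f, 0x44, 0x6b]

RES = [0x58, 0x3e, 0x2c, 0x2c, 0x20, 0x4f, 0x44, 0x6b]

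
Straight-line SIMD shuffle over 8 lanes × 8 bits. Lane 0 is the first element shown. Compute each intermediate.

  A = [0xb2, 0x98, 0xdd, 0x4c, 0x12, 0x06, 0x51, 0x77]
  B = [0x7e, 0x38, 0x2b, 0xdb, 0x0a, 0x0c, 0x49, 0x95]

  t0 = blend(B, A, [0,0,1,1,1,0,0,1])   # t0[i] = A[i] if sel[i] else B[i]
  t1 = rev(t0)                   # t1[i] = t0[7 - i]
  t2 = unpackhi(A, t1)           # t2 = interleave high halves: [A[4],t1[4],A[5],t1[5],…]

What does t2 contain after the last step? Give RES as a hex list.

RES = [0x12, 0x4c, 0x06, 0xdd, 0x51, 0x38, 0x77, 0x7e]

→ t0 |7e|38|dd|4c|12|0c|49|77|
→ t1 |77|49|0c|12|4c|dd|38|7e|
→ t2 |12|4c|06|dd|51|38|77|7e|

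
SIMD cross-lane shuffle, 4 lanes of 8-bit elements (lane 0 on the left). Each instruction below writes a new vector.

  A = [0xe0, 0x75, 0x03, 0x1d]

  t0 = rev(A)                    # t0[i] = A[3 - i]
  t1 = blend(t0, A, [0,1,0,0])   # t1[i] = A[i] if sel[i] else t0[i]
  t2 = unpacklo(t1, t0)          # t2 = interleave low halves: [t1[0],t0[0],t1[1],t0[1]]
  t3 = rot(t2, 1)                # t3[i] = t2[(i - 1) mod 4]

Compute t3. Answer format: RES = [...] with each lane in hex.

RES = [ 0x03  0x1d  0x1d  0x75 ]

→ t0 |1d|03|75|e0|
→ t1 |1d|75|75|e0|
→ t2 |1d|1d|75|03|
→ t3 |03|1d|1d|75|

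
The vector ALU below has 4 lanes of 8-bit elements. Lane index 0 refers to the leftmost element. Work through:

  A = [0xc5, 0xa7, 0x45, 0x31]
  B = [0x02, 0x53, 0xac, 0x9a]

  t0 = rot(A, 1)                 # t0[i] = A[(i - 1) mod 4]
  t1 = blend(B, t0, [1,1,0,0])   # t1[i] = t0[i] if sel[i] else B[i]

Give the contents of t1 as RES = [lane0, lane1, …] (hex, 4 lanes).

→ t0 |31|c5|a7|45|
→ t1 |31|c5|ac|9a|

RES = [ 0x31  0xc5  0xac  0x9a ]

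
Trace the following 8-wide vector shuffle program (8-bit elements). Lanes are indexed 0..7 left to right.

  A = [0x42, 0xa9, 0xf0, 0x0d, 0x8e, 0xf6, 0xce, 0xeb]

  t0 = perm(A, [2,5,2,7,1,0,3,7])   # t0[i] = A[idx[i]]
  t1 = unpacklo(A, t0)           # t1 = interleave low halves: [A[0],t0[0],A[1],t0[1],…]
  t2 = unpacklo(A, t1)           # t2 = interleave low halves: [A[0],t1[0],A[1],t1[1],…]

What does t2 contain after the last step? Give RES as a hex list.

RES = [0x42, 0x42, 0xa9, 0xf0, 0xf0, 0xa9, 0x0d, 0xf6]

  t0: f0 f6 f0 eb a9 42 0d eb
  t1: 42 f0 a9 f6 f0 f0 0d eb
  t2: 42 42 a9 f0 f0 a9 0d f6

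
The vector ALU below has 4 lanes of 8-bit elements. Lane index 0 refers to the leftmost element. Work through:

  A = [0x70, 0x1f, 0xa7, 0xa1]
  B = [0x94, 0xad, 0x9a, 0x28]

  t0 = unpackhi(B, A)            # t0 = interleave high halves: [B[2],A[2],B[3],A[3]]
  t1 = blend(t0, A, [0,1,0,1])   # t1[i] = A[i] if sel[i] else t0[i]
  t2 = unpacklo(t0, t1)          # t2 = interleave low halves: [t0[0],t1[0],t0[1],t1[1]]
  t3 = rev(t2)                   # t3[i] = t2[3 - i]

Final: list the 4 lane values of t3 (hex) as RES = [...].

RES = [ 0x1f  0xa7  0x9a  0x9a ]

t0 = [0x9a, 0xa7, 0x28, 0xa1]
t1 = [0x9a, 0x1f, 0x28, 0xa1]
t2 = [0x9a, 0x9a, 0xa7, 0x1f]
t3 = [0x1f, 0xa7, 0x9a, 0x9a]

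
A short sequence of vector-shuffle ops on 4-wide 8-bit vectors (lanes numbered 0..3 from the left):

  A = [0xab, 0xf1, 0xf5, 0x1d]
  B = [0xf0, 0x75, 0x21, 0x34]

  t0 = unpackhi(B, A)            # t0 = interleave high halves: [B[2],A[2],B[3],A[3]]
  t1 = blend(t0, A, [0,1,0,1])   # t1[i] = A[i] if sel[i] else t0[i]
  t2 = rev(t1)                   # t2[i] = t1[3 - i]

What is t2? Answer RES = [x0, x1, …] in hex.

RES = [ 0x1d  0x34  0xf1  0x21 ]

  t0: 21 f5 34 1d
  t1: 21 f1 34 1d
  t2: 1d 34 f1 21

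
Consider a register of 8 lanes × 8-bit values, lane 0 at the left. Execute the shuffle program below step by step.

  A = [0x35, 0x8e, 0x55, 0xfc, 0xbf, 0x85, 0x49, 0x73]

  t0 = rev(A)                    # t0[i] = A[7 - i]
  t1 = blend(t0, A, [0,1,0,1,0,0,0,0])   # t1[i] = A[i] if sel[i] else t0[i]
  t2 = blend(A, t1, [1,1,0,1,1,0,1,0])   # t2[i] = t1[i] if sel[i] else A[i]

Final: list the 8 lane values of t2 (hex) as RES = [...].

RES = [0x73, 0x8e, 0x55, 0xfc, 0xfc, 0x85, 0x8e, 0x73]

  t0: 73 49 85 bf fc 55 8e 35
  t1: 73 8e 85 fc fc 55 8e 35
  t2: 73 8e 55 fc fc 85 8e 73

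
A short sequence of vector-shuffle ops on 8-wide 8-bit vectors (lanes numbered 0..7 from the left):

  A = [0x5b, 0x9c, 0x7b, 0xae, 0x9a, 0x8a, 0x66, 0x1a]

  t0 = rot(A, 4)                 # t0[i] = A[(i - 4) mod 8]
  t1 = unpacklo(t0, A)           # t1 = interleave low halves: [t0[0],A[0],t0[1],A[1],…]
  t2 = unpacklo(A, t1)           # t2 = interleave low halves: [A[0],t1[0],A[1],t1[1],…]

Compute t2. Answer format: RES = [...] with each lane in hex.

RES = [ 0x5b  0x9a  0x9c  0x5b  0x7b  0x8a  0xae  0x9c ]

  t0: 9a 8a 66 1a 5b 9c 7b ae
  t1: 9a 5b 8a 9c 66 7b 1a ae
  t2: 5b 9a 9c 5b 7b 8a ae 9c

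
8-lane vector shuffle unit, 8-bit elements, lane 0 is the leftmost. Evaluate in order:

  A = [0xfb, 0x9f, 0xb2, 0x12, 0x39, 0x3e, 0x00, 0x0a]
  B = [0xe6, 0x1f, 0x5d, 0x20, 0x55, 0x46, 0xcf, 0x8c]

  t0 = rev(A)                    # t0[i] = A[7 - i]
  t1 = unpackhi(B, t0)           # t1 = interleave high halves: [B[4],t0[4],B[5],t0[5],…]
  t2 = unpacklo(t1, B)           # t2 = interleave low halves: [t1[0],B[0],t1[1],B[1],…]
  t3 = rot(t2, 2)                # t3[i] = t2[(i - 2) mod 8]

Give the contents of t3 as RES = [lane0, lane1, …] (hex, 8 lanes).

RES = [0xb2, 0x20, 0x55, 0xe6, 0x12, 0x1f, 0x46, 0x5d]

→ t0 |0a|00|3e|39|12|b2|9f|fb|
→ t1 |55|12|46|b2|cf|9f|8c|fb|
→ t2 |55|e6|12|1f|46|5d|b2|20|
→ t3 |b2|20|55|e6|12|1f|46|5d|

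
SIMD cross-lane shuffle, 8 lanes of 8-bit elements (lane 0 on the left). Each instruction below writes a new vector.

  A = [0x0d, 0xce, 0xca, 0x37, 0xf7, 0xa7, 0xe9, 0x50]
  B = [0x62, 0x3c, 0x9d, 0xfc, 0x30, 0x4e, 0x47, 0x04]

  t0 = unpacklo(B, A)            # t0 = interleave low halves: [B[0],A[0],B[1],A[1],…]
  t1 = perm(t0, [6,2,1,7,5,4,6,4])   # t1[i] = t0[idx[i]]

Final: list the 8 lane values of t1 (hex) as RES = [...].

  t0: 62 0d 3c ce 9d ca fc 37
  t1: fc 3c 0d 37 ca 9d fc 9d

RES = [0xfc, 0x3c, 0x0d, 0x37, 0xca, 0x9d, 0xfc, 0x9d]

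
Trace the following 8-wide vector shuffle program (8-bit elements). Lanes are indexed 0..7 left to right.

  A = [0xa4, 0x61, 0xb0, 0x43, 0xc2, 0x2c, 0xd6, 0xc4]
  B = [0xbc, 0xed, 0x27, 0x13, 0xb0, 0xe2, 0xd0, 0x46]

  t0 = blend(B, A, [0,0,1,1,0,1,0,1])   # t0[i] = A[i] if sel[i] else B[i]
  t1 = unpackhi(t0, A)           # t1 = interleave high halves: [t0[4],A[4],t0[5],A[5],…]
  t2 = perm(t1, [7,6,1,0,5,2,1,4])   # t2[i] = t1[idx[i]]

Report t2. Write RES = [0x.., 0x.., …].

RES = [0xc4, 0xc4, 0xc2, 0xb0, 0xd6, 0x2c, 0xc2, 0xd0]

→ t0 |bc|ed|b0|43|b0|2c|d0|c4|
→ t1 |b0|c2|2c|2c|d0|d6|c4|c4|
→ t2 |c4|c4|c2|b0|d6|2c|c2|d0|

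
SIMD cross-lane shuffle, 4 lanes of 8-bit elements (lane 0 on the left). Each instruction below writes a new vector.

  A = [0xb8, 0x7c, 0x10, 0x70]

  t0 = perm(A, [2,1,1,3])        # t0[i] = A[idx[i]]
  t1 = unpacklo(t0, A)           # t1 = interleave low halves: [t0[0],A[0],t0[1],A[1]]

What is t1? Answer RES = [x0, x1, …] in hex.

RES = [ 0x10  0xb8  0x7c  0x7c ]

  t0: 10 7c 7c 70
  t1: 10 b8 7c 7c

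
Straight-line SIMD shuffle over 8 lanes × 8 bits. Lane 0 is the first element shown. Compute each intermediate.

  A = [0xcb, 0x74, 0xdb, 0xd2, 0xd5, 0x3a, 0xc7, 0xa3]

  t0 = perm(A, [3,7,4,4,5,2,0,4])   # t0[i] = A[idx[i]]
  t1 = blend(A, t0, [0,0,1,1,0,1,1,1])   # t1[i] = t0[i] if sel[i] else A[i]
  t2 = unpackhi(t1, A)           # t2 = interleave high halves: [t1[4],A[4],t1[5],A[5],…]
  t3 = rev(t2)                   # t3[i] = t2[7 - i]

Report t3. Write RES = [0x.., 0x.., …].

t0 = [0xd2, 0xa3, 0xd5, 0xd5, 0x3a, 0xdb, 0xcb, 0xd5]
t1 = [0xcb, 0x74, 0xd5, 0xd5, 0xd5, 0xdb, 0xcb, 0xd5]
t2 = [0xd5, 0xd5, 0xdb, 0x3a, 0xcb, 0xc7, 0xd5, 0xa3]
t3 = [0xa3, 0xd5, 0xc7, 0xcb, 0x3a, 0xdb, 0xd5, 0xd5]

RES = [ 0xa3  0xd5  0xc7  0xcb  0x3a  0xdb  0xd5  0xd5 ]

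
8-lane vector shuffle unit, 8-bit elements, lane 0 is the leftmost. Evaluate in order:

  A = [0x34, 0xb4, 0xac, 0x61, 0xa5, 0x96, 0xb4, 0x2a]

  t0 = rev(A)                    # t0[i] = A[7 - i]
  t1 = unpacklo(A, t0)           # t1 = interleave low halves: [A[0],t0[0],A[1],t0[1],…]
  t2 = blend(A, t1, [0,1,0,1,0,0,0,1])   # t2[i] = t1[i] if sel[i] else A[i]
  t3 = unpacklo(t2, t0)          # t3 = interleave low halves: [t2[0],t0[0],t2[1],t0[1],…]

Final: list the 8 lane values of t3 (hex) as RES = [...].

RES = [0x34, 0x2a, 0x2a, 0xb4, 0xac, 0x96, 0xb4, 0xa5]

  t0: 2a b4 96 a5 61 ac b4 34
  t1: 34 2a b4 b4 ac 96 61 a5
  t2: 34 2a ac b4 a5 96 b4 a5
  t3: 34 2a 2a b4 ac 96 b4 a5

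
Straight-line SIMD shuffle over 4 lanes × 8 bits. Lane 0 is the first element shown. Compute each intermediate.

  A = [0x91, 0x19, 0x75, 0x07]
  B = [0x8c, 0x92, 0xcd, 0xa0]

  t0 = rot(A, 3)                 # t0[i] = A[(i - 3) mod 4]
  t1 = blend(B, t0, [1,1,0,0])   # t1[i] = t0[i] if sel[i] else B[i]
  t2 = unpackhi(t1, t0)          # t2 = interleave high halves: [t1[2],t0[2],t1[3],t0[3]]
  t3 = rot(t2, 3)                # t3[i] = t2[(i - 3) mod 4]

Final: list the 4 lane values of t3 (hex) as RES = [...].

t0 = [0x19, 0x75, 0x07, 0x91]
t1 = [0x19, 0x75, 0xcd, 0xa0]
t2 = [0xcd, 0x07, 0xa0, 0x91]
t3 = [0x07, 0xa0, 0x91, 0xcd]

RES = [0x07, 0xa0, 0x91, 0xcd]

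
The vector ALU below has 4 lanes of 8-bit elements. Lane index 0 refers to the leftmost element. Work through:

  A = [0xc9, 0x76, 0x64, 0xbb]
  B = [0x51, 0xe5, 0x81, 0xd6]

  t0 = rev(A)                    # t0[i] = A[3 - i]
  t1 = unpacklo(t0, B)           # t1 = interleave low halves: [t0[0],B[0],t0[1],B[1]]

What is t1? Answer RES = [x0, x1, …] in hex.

t0 = [0xbb, 0x64, 0x76, 0xc9]
t1 = [0xbb, 0x51, 0x64, 0xe5]

RES = [ 0xbb  0x51  0x64  0xe5 ]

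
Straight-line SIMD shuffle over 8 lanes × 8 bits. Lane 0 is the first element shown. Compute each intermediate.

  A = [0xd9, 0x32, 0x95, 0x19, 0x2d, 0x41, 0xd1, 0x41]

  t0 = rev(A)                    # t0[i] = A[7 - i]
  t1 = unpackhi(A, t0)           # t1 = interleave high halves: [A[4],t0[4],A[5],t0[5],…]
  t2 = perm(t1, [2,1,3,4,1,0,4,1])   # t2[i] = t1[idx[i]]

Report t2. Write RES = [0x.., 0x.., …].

  t0: 41 d1 41 2d 19 95 32 d9
  t1: 2d 19 41 95 d1 32 41 d9
  t2: 41 19 95 d1 19 2d d1 19

RES = [0x41, 0x19, 0x95, 0xd1, 0x19, 0x2d, 0xd1, 0x19]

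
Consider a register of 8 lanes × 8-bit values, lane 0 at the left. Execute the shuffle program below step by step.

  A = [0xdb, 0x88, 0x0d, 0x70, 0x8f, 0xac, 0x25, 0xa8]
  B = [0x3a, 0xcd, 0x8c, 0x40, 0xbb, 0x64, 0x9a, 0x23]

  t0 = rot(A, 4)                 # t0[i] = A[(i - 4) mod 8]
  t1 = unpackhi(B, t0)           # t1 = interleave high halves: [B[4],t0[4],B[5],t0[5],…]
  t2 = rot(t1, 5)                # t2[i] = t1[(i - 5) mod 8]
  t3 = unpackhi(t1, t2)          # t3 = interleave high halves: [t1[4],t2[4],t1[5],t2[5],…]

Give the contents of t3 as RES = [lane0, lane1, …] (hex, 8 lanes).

  t0: 8f ac 25 a8 db 88 0d 70
  t1: bb db 64 88 9a 0d 23 70
  t2: 88 9a 0d 23 70 bb db 64
  t3: 9a 70 0d bb 23 db 70 64

RES = [ 0x9a  0x70  0x0d  0xbb  0x23  0xdb  0x70  0x64 ]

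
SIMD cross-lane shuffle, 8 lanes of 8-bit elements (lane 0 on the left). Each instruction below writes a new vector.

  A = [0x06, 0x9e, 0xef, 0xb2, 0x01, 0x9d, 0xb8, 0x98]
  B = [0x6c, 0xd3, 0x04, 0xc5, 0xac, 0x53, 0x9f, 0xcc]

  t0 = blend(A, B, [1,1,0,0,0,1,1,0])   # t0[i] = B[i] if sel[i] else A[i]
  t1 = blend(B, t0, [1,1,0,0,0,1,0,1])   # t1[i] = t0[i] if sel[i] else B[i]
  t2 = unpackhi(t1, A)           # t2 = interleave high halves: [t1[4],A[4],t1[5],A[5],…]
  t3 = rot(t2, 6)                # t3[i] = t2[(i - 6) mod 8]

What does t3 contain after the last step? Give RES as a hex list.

→ t0 |6c|d3|ef|b2|01|53|9f|98|
→ t1 |6c|d3|04|c5|ac|53|9f|98|
→ t2 |ac|01|53|9d|9f|b8|98|98|
→ t3 |53|9d|9f|b8|98|98|ac|01|

RES = [ 0x53  0x9d  0x9f  0xb8  0x98  0x98  0xac  0x01 ]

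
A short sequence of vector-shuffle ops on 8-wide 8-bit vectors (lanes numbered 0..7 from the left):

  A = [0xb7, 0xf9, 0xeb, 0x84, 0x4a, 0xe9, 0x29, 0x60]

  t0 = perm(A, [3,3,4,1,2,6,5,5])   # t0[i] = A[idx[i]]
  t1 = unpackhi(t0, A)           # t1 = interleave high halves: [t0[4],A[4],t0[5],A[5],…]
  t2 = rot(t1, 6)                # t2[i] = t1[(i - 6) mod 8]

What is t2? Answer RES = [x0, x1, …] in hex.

RES = [0x29, 0xe9, 0xe9, 0x29, 0xe9, 0x60, 0xeb, 0x4a]

→ t0 |84|84|4a|f9|eb|29|e9|e9|
→ t1 |eb|4a|29|e9|e9|29|e9|60|
→ t2 |29|e9|e9|29|e9|60|eb|4a|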